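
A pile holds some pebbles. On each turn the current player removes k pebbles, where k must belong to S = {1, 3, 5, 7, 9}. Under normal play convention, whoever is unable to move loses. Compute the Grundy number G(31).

n :  0  1  2  3  4  5  6  7  8  9 10 11 12 13 14 15 16 17 18 19 20 21 22 23 24 25 26 27 28 29 30 31
G :  0  1  0  1  0  1  0  1  0  1  0  1  0  1  0  1  0  1  0  1  0  1  0  1  0  1  0  1  0  1  0  1

1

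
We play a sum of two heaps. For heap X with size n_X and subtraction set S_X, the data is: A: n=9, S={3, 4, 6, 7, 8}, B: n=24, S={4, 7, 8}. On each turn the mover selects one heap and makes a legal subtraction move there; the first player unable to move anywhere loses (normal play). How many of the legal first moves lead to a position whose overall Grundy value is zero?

Heap A, S = {3, 4, 6, 7, 8}:
G(0) = 0
G(1) = mex{} = 0
G(2) = mex{} = 0
G(3) = mex{0} = 1
G(4) = mex{0,0} = 1
G(5) = mex{0,0} = 1
G(6) = mex{1,0,0} = 2
G(7) = mex{1,1,0,0} = 2
G(8) = mex{1,1,0,0,0} = 2
G(9) = mex{2,1,1,0,0} = 3
G_A(9) = 3.
Heap B, S = {4, 7, 8}:
G(0) = 0
G(1) = mex{} = 0
G(2) = mex{} = 0
G(3) = mex{} = 0
G(4) = mex{0} = 1
G(5) = mex{0} = 1
G(6) = mex{0} = 1
G(7) = mex{0,0} = 1
G(8) = mex{1,0,0} = 2
G(9) = mex{1,0,0} = 2
G(10) = mex{1,0,0} = 2
G(11) = mex{1,1,0} = 2
G(12) = mex{2,1,1} = 0
G(13) = mex{2,1,1} = 0
G(14) = mex{2,1,1} = 0
G(15) = mex{2,2,1} = 0
G(16) = mex{0,2,2} = 1
G(17) = mex{0,2,2} = 1
G(18) = mex{0,2,2} = 1
G(19) = mex{0,0,2} = 1
G(20) = mex{1,0,0} = 2
G(21) = mex{1,0,0} = 2
G(22) = mex{1,0,0} = 2
G(23) = mex{1,1,0} = 2
G(24) = mex{2,1,1} = 0
G_B(24) = 0.
Combined Grundy value = 3 ⊕ 0 = 3.
A winning move leaves total XOR = 0, i.e. changes one component's Grundy value g to g ⊕ X where X is the current total.
Heap A: need g' = 3⊕3 = 0. Options: 9−3→G=2, 9−4→G=1, 9−6→G=1, 9−7→G=0, 9−8→G=0. Hits: 2.
Heap B: need g' = 0⊕3 = 3. Options: 24−4→G=2, 24−7→G=1, 24−8→G=1. Hits: 0.

2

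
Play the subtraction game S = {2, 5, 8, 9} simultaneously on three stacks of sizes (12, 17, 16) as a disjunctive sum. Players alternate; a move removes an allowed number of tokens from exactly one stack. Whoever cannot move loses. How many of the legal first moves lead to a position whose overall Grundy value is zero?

All stacks use S = {2, 5, 8, 9}:
n :  0  1  2  3  4  5  6  7  8  9 10 11 12 13 14 15 16 17
G :  0  0  1  1  0  2  1  0  2  1  3  0  2  1  0  2  1  0
Stack A: G(12) = 2.
Stack B: G(17) = 0.
Stack C: G(16) = 1.
Combined Grundy value = 2 ⊕ 0 ⊕ 1 = 3.
A winning move leaves total XOR = 0, i.e. changes one component's Grundy value g to g ⊕ X where X is the current total.
Stack A: need g' = 2⊕3 = 1. Options: 12−2→G=3, 12−5→G=0, 12−8→G=0, 12−9→G=1. Hits: 1.
Stack B: need g' = 0⊕3 = 3. Options: 17−2→G=2, 17−5→G=2, 17−8→G=1, 17−9→G=2. Hits: 0.
Stack C: need g' = 1⊕3 = 2. Options: 16−2→G=0, 16−5→G=0, 16−8→G=2, 16−9→G=0. Hits: 1.

2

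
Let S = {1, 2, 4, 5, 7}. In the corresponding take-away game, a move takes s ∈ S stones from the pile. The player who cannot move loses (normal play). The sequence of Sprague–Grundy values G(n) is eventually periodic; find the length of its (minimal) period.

n :  0  1  2  3  4  5  6  7  8  9 10 11 12 13 14
G :  0  1  2  0  1  2  0  1  2  0  1  2  0  1  2
G(n+3) = G(n) holds for n = 0,…,6 (a full window of length max(S) = 7), so the sequence is purely periodic with period 3.

3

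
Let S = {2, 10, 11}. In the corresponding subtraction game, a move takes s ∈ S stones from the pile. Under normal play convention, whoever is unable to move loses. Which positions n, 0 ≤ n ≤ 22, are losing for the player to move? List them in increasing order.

G(0) = 0
G(1) = mex{} = 0
G(2) = mex{0} = 1
G(3) = mex{0} = 1
G(4) = mex{1} = 0
G(5) = mex{1} = 0
G(6) = mex{0} = 1
G(7) = mex{0} = 1
G(8) = mex{1} = 0
G(9) = mex{1} = 0
G(10) = mex{0,0} = 1
G(11) = mex{0,0,0} = 1
G(12) = mex{1,1,0} = 2
G(13) = mex{1,1,1} = 0
G(14) = mex{2,0,1} = 3
G(15) = mex{0,0,0} = 1
G(16) = mex{3,1,0} = 2
G(17) = mex{1,1,1} = 0
G(18) = mex{2,0,1} = 3
G(19) = mex{0,0,0} = 1
G(20) = mex{3,1,0} = 2
G(21) = mex{1,1,1} = 0
G(22) = mex{2,2,1} = 0
P-positions are exactly the n with G(n) = 0.

0, 1, 4, 5, 8, 9, 13, 17, 21, 22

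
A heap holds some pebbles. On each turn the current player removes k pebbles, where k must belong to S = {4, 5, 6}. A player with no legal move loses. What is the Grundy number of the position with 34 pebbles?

G(0) = 0
G(1) = mex{} = 0
G(2) = mex{} = 0
G(3) = mex{} = 0
G(4) = mex{0} = 1
G(5) = mex{0,0} = 1
G(6) = mex{0,0,0} = 1
G(7) = mex{0,0,0} = 1
G(8) = mex{1,0,0} = 2
G(9) = mex{1,1,0} = 2
G(10) = mex{1,1,1} = 0
G(11) = mex{1,1,1} = 0
G(12) = mex{2,1,1} = 0
G(13) = mex{2,2,1} = 0
G(14) = mex{0,2,2} = 1
G(15) = mex{0,0,2} = 1
G(16) = mex{0,0,0} = 1
G(17) = mex{0,0,0} = 1
G(18) = mex{1,0,0} = 2
G(19) = mex{1,1,0} = 2
G(20) = mex{1,1,1} = 0
G(21) = mex{1,1,1} = 0
G(22) = mex{2,1,1} = 0
G(23) = mex{2,2,1} = 0
G(24) = mex{0,2,2} = 1
G(25) = mex{0,0,2} = 1
G(26) = mex{0,0,0} = 1
G(27) = mex{0,0,0} = 1
G(28) = mex{1,0,0} = 2
G(29) = mex{1,1,0} = 2
G(30) = mex{1,1,1} = 0
G(31) = mex{1,1,1} = 0
G(32) = mex{2,1,1} = 0
G(33) = mex{2,2,1} = 0
G(34) = mex{0,2,2} = 1

1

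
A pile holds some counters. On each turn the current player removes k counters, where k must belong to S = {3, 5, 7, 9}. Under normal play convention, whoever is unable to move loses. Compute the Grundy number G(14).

G(0) = 0
G(1) = mex{} = 0
G(2) = mex{} = 0
G(3) = mex{0} = 1
G(4) = mex{0} = 1
G(5) = mex{0,0} = 1
G(6) = mex{1,0} = 2
G(7) = mex{1,0,0} = 2
G(8) = mex{1,1,0} = 2
G(9) = mex{2,1,0,0} = 3
G(10) = mex{2,1,1,0} = 3
G(11) = mex{2,2,1,0} = 3
G(12) = mex{3,2,1,1} = 0
G(13) = mex{3,2,2,1} = 0
G(14) = mex{3,3,2,1} = 0

0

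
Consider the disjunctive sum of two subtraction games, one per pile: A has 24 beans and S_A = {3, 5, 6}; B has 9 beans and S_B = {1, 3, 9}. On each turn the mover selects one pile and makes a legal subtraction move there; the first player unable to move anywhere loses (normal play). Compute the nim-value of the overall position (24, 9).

3

Pile A, S = {3, 5, 6}:
G(0) = 0
G(1) = mex{} = 0
G(2) = mex{} = 0
G(3) = mex{0} = 1
G(4) = mex{0} = 1
G(5) = mex{0,0} = 1
G(6) = mex{1,0,0} = 2
G(7) = mex{1,0,0} = 2
G(8) = mex{1,1,0} = 2
G(9) = mex{2,1,1} = 0
G(10) = mex{2,1,1} = 0
G(11) = mex{2,2,1} = 0
G(12) = mex{0,2,2} = 1
G(13) = mex{0,2,2} = 1
G(14) = mex{0,0,2} = 1
G(15) = mex{1,0,0} = 2
G(16) = mex{1,0,0} = 2
G(17) = mex{1,1,0} = 2
G(18) = mex{2,1,1} = 0
G(19) = mex{2,1,1} = 0
G(20) = mex{2,2,1} = 0
G(21) = mex{0,2,2} = 1
G(22) = mex{0,2,2} = 1
G(23) = mex{0,0,2} = 1
G(24) = mex{1,0,0} = 2
G_A(24) = 2.
Pile B, S = {1, 3, 9}:
G(0) = 0
G(1) = mex{0} = 1
G(2) = mex{1} = 0
G(3) = mex{0,0} = 1
G(4) = mex{1,1} = 0
G(5) = mex{0,0} = 1
G(6) = mex{1,1} = 0
G(7) = mex{0,0} = 1
G(8) = mex{1,1} = 0
G(9) = mex{0,0,0} = 1
G_B(9) = 1.
Combined Grundy value = 2 ⊕ 1 = 3.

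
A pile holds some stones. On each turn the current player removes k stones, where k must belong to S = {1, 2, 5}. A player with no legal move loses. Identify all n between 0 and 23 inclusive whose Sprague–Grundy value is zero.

n :  0  1  2  3  4  5  6  7  8  9 10 11 12 13 14 15 16 17 18 19 20 21 22 23
G :  0  1  2  0  1  2  0  1  2  0  1  2  0  1  2  0  1  2  0  1  2  0  1  2
P-positions are exactly the n with G(n) = 0.

0, 3, 6, 9, 12, 15, 18, 21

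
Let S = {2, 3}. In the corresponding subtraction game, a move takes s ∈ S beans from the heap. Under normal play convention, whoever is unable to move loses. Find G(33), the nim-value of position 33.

1

n :  0  1  2  3  4  5  6  7  8  9 10 11 12 13 14 15 16 17 18 19 20 21 22 23 24 25 26 27 28 29 30 31 32 33
G :  0  0  1  1  2  0  0  1  1  2  0  0  1  1  2  0  0  1  1  2  0  0  1  1  2  0  0  1  1  2  0  0  1  1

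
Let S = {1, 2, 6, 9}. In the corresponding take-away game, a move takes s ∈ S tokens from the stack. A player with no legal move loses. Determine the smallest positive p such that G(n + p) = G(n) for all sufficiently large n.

n :  0  1  2  3  4  5  6  7  8  9 10 11 12 13 14 15 16 17
G :  0  1  2  0  1  2  3  0  1  2  0  1  2  3  0  1  2  0
G(n+7) = G(n) holds for n = 0,…,8 (a full window of length max(S) = 9), so the sequence is purely periodic with period 7.

7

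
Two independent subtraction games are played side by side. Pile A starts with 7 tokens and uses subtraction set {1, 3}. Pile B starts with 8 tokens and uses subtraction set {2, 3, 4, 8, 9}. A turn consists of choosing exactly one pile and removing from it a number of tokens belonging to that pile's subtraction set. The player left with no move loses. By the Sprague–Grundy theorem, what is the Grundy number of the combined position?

0

Pile A, S = {1, 3}:
G(0) = 0
G(1) = mex{0} = 1
G(2) = mex{1} = 0
G(3) = mex{0,0} = 1
G(4) = mex{1,1} = 0
G(5) = mex{0,0} = 1
G(6) = mex{1,1} = 0
G(7) = mex{0,0} = 1
G_A(7) = 1.
Pile B, S = {2, 3, 4, 8, 9}:
G(0) = 0
G(1) = mex{} = 0
G(2) = mex{0} = 1
G(3) = mex{0,0} = 1
G(4) = mex{1,0,0} = 2
G(5) = mex{1,1,0} = 2
G(6) = mex{2,1,1} = 0
G(7) = mex{2,2,1} = 0
G(8) = mex{0,2,2,0} = 1
G_B(8) = 1.
Combined Grundy value = 1 ⊕ 1 = 0.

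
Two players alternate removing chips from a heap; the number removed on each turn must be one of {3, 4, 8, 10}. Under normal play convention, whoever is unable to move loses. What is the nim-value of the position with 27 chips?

2

n :  0  1  2  3  4  5  6  7  8  9 10 11 12 13 14 15 16 17 18 19 20 21 22 23 24 25 26 27
G :  0  0  0  1  1  1  2  0  2  3  1  3  4  0  0  2  1  1  3  0  0  2  1  1  3  0  0  2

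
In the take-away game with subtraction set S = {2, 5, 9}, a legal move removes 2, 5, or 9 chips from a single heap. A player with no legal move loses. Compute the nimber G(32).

0

G(0) = 0
G(1) = mex{} = 0
G(2) = mex{0} = 1
G(3) = mex{0} = 1
G(4) = mex{1} = 0
G(5) = mex{1,0} = 2
G(6) = mex{0,0} = 1
G(7) = mex{2,1} = 0
G(8) = mex{1,1} = 0
G(9) = mex{0,0,0} = 1
G(10) = mex{0,2,0} = 1
G(11) = mex{1,1,1} = 0
G(12) = mex{1,0,1} = 2
G(13) = mex{0,0,0} = 1
G(14) = mex{2,1,2} = 0
G(15) = mex{1,1,1} = 0
G(16) = mex{0,0,0} = 1
G(17) = mex{0,2,0} = 1
G(18) = mex{1,1,1} = 0
G(19) = mex{1,0,1} = 2
G(20) = mex{0,0,0} = 1
G(21) = mex{2,1,2} = 0
G(22) = mex{1,1,1} = 0
G(23) = mex{0,0,0} = 1
G(24) = mex{0,2,0} = 1
G(25) = mex{1,1,1} = 0
G(26) = mex{1,0,1} = 2
G(27) = mex{0,0,0} = 1
G(28) = mex{2,1,2} = 0
G(29) = mex{1,1,1} = 0
G(30) = mex{0,0,0} = 1
G(31) = mex{0,2,0} = 1
G(32) = mex{1,1,1} = 0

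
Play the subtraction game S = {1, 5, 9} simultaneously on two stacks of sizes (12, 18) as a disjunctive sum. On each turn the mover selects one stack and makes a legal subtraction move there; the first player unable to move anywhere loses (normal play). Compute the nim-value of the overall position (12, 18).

0

All stacks use S = {1, 5, 9}:
n :  0  1  2  3  4  5  6  7  8  9 10 11 12 13 14 15 16 17 18
G :  0  1  0  1  0  1  0  1  0  1  0  1  0  1  0  1  0  1  0
Stack A: G(12) = 0.
Stack B: G(18) = 0.
Combined Grundy value = 0 ⊕ 0 = 0.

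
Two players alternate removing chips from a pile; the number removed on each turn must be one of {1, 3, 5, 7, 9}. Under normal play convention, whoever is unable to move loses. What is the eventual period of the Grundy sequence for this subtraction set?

2

G(0) = 0
G(1) = mex{0} = 1
G(2) = mex{1} = 0
G(3) = mex{0,0} = 1
G(4) = mex{1,1} = 0
G(5) = mex{0,0,0} = 1
G(6) = mex{1,1,1} = 0
G(7) = mex{0,0,0,0} = 1
G(8) = mex{1,1,1,1} = 0
G(9) = mex{0,0,0,0,0} = 1
G(10) = mex{1,1,1,1,1} = 0
G(11) = mex{0,0,0,0,0} = 1
G(12) = mex{1,1,1,1,1} = 0
G(13) = mex{0,0,0,0,0} = 1
G(14) = mex{1,1,1,1,1} = 0
G(n+2) = G(n) holds for n = 0,…,8 (a full window of length max(S) = 9), so the sequence is purely periodic with period 2.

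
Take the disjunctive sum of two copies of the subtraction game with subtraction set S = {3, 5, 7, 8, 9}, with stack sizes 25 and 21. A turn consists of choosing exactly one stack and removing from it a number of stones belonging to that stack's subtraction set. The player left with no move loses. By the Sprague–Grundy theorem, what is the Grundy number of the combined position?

All stacks use S = {3, 5, 7, 8, 9}:
G(0) = 0
G(1) = mex{} = 0
G(2) = mex{} = 0
G(3) = mex{0} = 1
G(4) = mex{0} = 1
G(5) = mex{0,0} = 1
G(6) = mex{1,0} = 2
G(7) = mex{1,0,0} = 2
G(8) = mex{1,1,0,0} = 2
G(9) = mex{2,1,0,0,0} = 3
G(10) = mex{2,1,1,0,0} = 3
G(11) = mex{2,2,1,1,0} = 3
G(12) = mex{3,2,1,1,1} = 0
G(13) = mex{3,2,2,1,1} = 0
G(14) = mex{3,3,2,2,1} = 0
G(15) = mex{0,3,2,2,2} = 1
G(16) = mex{0,3,3,2,2} = 1
G(17) = mex{0,0,3,3,2} = 1
G(18) = mex{1,0,3,3,3} = 2
G(19) = mex{1,0,0,3,3} = 2
G(20) = mex{1,1,0,0,3} = 2
G(21) = mex{2,1,0,0,0} = 3
G(22) = mex{2,1,1,0,0} = 3
G(23) = mex{2,2,1,1,0} = 3
G(24) = mex{3,2,1,1,1} = 0
G(25) = mex{3,2,2,1,1} = 0
Stack A: G(25) = 0.
Stack B: G(21) = 3.
Combined Grundy value = 0 ⊕ 3 = 3.

3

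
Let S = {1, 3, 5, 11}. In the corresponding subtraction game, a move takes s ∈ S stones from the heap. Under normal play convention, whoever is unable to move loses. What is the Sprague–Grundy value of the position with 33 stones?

1

G(0) = 0
G(1) = mex{0} = 1
G(2) = mex{1} = 0
G(3) = mex{0,0} = 1
G(4) = mex{1,1} = 0
G(5) = mex{0,0,0} = 1
G(6) = mex{1,1,1} = 0
G(7) = mex{0,0,0} = 1
G(8) = mex{1,1,1} = 0
G(9) = mex{0,0,0} = 1
G(10) = mex{1,1,1} = 0
G(11) = mex{0,0,0,0} = 1
G(12) = mex{1,1,1,1} = 0
G(13) = mex{0,0,0,0} = 1
G(14) = mex{1,1,1,1} = 0
G(15) = mex{0,0,0,0} = 1
G(16) = mex{1,1,1,1} = 0
G(17) = mex{0,0,0,0} = 1
G(18) = mex{1,1,1,1} = 0
G(19) = mex{0,0,0,0} = 1
G(20) = mex{1,1,1,1} = 0
G(21) = mex{0,0,0,0} = 1
G(22) = mex{1,1,1,1} = 0
G(23) = mex{0,0,0,0} = 1
G(24) = mex{1,1,1,1} = 0
G(25) = mex{0,0,0,0} = 1
G(26) = mex{1,1,1,1} = 0
G(27) = mex{0,0,0,0} = 1
G(28) = mex{1,1,1,1} = 0
G(29) = mex{0,0,0,0} = 1
G(30) = mex{1,1,1,1} = 0
G(31) = mex{0,0,0,0} = 1
G(32) = mex{1,1,1,1} = 0
G(33) = mex{0,0,0,0} = 1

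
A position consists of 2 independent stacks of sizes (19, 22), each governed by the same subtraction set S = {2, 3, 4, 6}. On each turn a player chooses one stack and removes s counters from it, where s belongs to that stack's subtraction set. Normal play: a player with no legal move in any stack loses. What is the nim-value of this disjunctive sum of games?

All stacks use S = {2, 3, 4, 6}:
G(0) = 0
G(1) = mex{} = 0
G(2) = mex{0} = 1
G(3) = mex{0,0} = 1
G(4) = mex{1,0,0} = 2
G(5) = mex{1,1,0} = 2
G(6) = mex{2,1,1,0} = 3
G(7) = mex{2,2,1,0} = 3
G(8) = mex{3,2,2,1} = 0
G(9) = mex{3,3,2,1} = 0
G(10) = mex{0,3,3,2} = 1
G(11) = mex{0,0,3,2} = 1
G(12) = mex{1,0,0,3} = 2
G(13) = mex{1,1,0,3} = 2
G(14) = mex{2,1,1,0} = 3
G(15) = mex{2,2,1,0} = 3
G(16) = mex{3,2,2,1} = 0
G(17) = mex{3,3,2,1} = 0
G(18) = mex{0,3,3,2} = 1
G(19) = mex{0,0,3,2} = 1
G(20) = mex{1,0,0,3} = 2
G(21) = mex{1,1,0,3} = 2
G(22) = mex{2,1,1,0} = 3
Stack A: G(19) = 1.
Stack B: G(22) = 3.
Combined Grundy value = 1 ⊕ 3 = 2.

2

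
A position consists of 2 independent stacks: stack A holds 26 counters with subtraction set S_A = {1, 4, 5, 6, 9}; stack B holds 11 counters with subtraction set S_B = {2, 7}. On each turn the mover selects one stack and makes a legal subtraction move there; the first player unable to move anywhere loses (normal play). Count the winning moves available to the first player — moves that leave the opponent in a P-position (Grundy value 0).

1

Stack A, S = {1, 4, 5, 6, 9}:
n :  0  1  2  3  4  5  6  7  8  9 10 11 12 13 14 15 16 17 18 19 20 21 22 23 24 25 26
G :  0  1  0  1  2  3  2  3  4  5  0  1  0  1  2  3  2  3  4  5  0  1  0  1  2  3  2
G_A(26) = 2.
Stack B, S = {2, 7}:
n :  0  1  2  3  4  5  6  7  8  9 10 11
G :  0  0  1  1  0  0  1  1  2  0  0  1
G_B(11) = 1.
Combined Grundy value = 2 ⊕ 1 = 3.
A winning move leaves total XOR = 0, i.e. changes one component's Grundy value g to g ⊕ X where X is the current total.
Stack A: need g' = 2⊕3 = 1. Options: 26−1→G=3, 26−4→G=0, 26−5→G=1, 26−6→G=0, 26−9→G=3. Hits: 1.
Stack B: need g' = 1⊕3 = 2. Options: 11−2→G=0, 11−7→G=0. Hits: 0.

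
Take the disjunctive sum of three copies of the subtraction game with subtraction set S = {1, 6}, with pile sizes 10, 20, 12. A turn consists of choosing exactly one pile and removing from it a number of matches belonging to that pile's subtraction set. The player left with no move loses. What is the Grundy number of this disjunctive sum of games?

All piles use S = {1, 6}:
G(0) = 0
G(1) = mex{0} = 1
G(2) = mex{1} = 0
G(3) = mex{0} = 1
G(4) = mex{1} = 0
G(5) = mex{0} = 1
G(6) = mex{1,0} = 2
G(7) = mex{2,1} = 0
G(8) = mex{0,0} = 1
G(9) = mex{1,1} = 0
G(10) = mex{0,0} = 1
G(11) = mex{1,1} = 0
G(12) = mex{0,2} = 1
G(13) = mex{1,0} = 2
G(14) = mex{2,1} = 0
G(15) = mex{0,0} = 1
G(16) = mex{1,1} = 0
G(17) = mex{0,0} = 1
G(18) = mex{1,1} = 0
G(19) = mex{0,2} = 1
G(20) = mex{1,0} = 2
Pile A: G(10) = 1.
Pile B: G(20) = 2.
Pile C: G(12) = 1.
Combined Grundy value = 1 ⊕ 2 ⊕ 1 = 2.

2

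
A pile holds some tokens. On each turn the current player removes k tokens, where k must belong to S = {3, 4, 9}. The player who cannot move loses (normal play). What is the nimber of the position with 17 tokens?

1

n :  0  1  2  3  4  5  6  7  8  9 10 11 12 13 14 15 16 17
G :  0  0  0  1  1  1  2  0  0  3  1  1  2  0  0  0  1  1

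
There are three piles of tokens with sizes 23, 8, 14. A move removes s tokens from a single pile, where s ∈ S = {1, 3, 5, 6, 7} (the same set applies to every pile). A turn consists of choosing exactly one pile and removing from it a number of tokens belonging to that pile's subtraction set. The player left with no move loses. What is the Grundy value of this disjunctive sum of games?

1

All piles use S = {1, 3, 5, 6, 7}:
n :  0  1  2  3  4  5  6  7  8  9 10 11 12 13 14 15 16 17 18 19 20 21 22 23
G :  0  1  0  1  0  1  2  3  2  3  2  3  0  1  0  1  0  1  2  3  2  3  2  3
Pile A: G(23) = 3.
Pile B: G(8) = 2.
Pile C: G(14) = 0.
Combined Grundy value = 3 ⊕ 2 ⊕ 0 = 1.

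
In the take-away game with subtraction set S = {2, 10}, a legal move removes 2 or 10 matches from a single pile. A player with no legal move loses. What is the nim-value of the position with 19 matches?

n :  0  1  2  3  4  5  6  7  8  9 10 11 12 13 14 15 16 17 18 19
G :  0  0  1  1  0  0  1  1  0  0  1  1  0  0  1  1  0  0  1  1

1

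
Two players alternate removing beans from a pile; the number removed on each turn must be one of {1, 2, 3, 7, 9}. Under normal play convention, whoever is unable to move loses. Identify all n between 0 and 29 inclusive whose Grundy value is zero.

G(0) = 0
G(1) = mex{0} = 1
G(2) = mex{1,0} = 2
G(3) = mex{2,1,0} = 3
G(4) = mex{3,2,1} = 0
G(5) = mex{0,3,2} = 1
G(6) = mex{1,0,3} = 2
G(7) = mex{2,1,0,0} = 3
G(8) = mex{3,2,1,1} = 0
G(9) = mex{0,3,2,2,0} = 1
G(10) = mex{1,0,3,3,1} = 2
G(11) = mex{2,1,0,0,2} = 3
G(12) = mex{3,2,1,1,3} = 0
G(13) = mex{0,3,2,2,0} = 1
G(14) = mex{1,0,3,3,1} = 2
G(15) = mex{2,1,0,0,2} = 3
G(16) = mex{3,2,1,1,3} = 0
G(17) = mex{0,3,2,2,0} = 1
G(18) = mex{1,0,3,3,1} = 2
G(19) = mex{2,1,0,0,2} = 3
G(20) = mex{3,2,1,1,3} = 0
G(21) = mex{0,3,2,2,0} = 1
G(22) = mex{1,0,3,3,1} = 2
G(23) = mex{2,1,0,0,2} = 3
G(24) = mex{3,2,1,1,3} = 0
G(25) = mex{0,3,2,2,0} = 1
G(26) = mex{1,0,3,3,1} = 2
G(27) = mex{2,1,0,0,2} = 3
G(28) = mex{3,2,1,1,3} = 0
G(29) = mex{0,3,2,2,0} = 1
P-positions are exactly the n with G(n) = 0.

0, 4, 8, 12, 16, 20, 24, 28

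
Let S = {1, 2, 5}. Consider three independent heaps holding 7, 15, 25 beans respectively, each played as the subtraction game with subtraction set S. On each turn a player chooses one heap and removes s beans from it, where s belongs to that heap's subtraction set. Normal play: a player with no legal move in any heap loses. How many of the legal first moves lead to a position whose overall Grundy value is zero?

0

All heaps use S = {1, 2, 5}:
n :  0  1  2  3  4  5  6  7  8  9 10 11 12 13 14 15 16 17 18 19 20 21 22 23 24 25
G :  0  1  2  0  1  2  0  1  2  0  1  2  0  1  2  0  1  2  0  1  2  0  1  2  0  1
Heap A: G(7) = 1.
Heap B: G(15) = 0.
Heap C: G(25) = 1.
Combined Grundy value = 1 ⊕ 0 ⊕ 1 = 0.
A winning move leaves total XOR = 0, i.e. changes one component's Grundy value g to g ⊕ X where X is the current total.
Heap A: target g' = 1⊕0 = 1, but every legal move changes the Grundy value (mex property), so 0 moves.
Heap B: target g' = 0⊕0 = 0, but every legal move changes the Grundy value (mex property), so 0 moves.
Heap C: target g' = 1⊕0 = 1, but every legal move changes the Grundy value (mex property), so 0 moves.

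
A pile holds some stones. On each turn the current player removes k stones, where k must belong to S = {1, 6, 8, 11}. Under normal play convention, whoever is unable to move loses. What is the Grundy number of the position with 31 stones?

3

G(0) = 0
G(1) = mex{0} = 1
G(2) = mex{1} = 0
G(3) = mex{0} = 1
G(4) = mex{1} = 0
G(5) = mex{0} = 1
G(6) = mex{1,0} = 2
G(7) = mex{2,1} = 0
G(8) = mex{0,0,0} = 1
G(9) = mex{1,1,1} = 0
G(10) = mex{0,0,0} = 1
G(11) = mex{1,1,1,0} = 2
G(12) = mex{2,2,0,1} = 3
G(13) = mex{3,0,1,0} = 2
G(14) = mex{2,1,2,1} = 0
G(15) = mex{0,0,0,0} = 1
G(16) = mex{1,1,1,1} = 0
G(17) = mex{0,2,0,2} = 1
G(18) = mex{1,3,1,0} = 2
G(19) = mex{2,2,2,1} = 0
G(20) = mex{0,0,3,0} = 1
G(21) = mex{1,1,2,1} = 0
G(22) = mex{0,0,0,2} = 1
G(23) = mex{1,1,1,3} = 0
G(24) = mex{0,2,0,2} = 1
G(25) = mex{1,0,1,0} = 2
G(26) = mex{2,1,2,1} = 0
G(27) = mex{0,0,0,0} = 1
G(28) = mex{1,1,1,1} = 0
G(29) = mex{0,0,0,2} = 1
G(30) = mex{1,1,1,0} = 2
G(31) = mex{2,2,0,1} = 3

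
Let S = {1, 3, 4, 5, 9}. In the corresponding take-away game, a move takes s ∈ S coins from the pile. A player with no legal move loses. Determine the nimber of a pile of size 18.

0

G(0) = 0
G(1) = mex{0} = 1
G(2) = mex{1} = 0
G(3) = mex{0,0} = 1
G(4) = mex{1,1,0} = 2
G(5) = mex{2,0,1,0} = 3
G(6) = mex{3,1,0,1} = 2
G(7) = mex{2,2,1,0} = 3
G(8) = mex{3,3,2,1} = 0
G(9) = mex{0,2,3,2,0} = 1
G(10) = mex{1,3,2,3,1} = 0
G(11) = mex{0,0,3,2,0} = 1
G(12) = mex{1,1,0,3,1} = 2
G(13) = mex{2,0,1,0,2} = 3
G(14) = mex{3,1,0,1,3} = 2
G(15) = mex{2,2,1,0,2} = 3
G(16) = mex{3,3,2,1,3} = 0
G(17) = mex{0,2,3,2,0} = 1
G(18) = mex{1,3,2,3,1} = 0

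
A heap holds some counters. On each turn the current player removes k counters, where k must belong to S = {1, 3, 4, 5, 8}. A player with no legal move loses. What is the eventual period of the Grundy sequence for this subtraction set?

n :  0  1  2  3  4  5  6  7  8  9 10 11 12 13 14 15 16 17 18 19
G :  0  1  0  1  2  3  2  3  4  0  1  0  1  2  3  2  3  4  0  1
G(n+9) = G(n) holds for n = 0,…,7 (a full window of length max(S) = 8), so the sequence is purely periodic with period 9.

9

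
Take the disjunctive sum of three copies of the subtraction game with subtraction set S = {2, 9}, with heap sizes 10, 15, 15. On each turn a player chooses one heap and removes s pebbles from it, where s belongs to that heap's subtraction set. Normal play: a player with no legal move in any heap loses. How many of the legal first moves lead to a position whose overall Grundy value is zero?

6

All heaps use S = {2, 9}:
n :  0  1  2  3  4  5  6  7  8  9 10 11 12 13 14 15
G :  0  0  1  1  0  0  1  1  0  2  1  0  0  1  1  0
Heap A: G(10) = 1.
Heap B: G(15) = 0.
Heap C: G(15) = 0.
Combined Grundy value = 1 ⊕ 0 ⊕ 0 = 1.
A winning move leaves total XOR = 0, i.e. changes one component's Grundy value g to g ⊕ X where X is the current total.
Heap A: need g' = 1⊕1 = 0. Options: 10−2→G=0, 10−9→G=0. Hits: 2.
Heap B: need g' = 0⊕1 = 1. Options: 15−2→G=1, 15−9→G=1. Hits: 2.
Heap C: need g' = 0⊕1 = 1. Options: 15−2→G=1, 15−9→G=1. Hits: 2.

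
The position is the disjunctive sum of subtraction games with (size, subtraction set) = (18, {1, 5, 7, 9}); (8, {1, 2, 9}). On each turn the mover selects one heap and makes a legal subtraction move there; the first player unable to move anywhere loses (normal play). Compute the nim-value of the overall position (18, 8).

2

Heap A, S = {1, 5, 7, 9}:
G(0) = 0
G(1) = mex{0} = 1
G(2) = mex{1} = 0
G(3) = mex{0} = 1
G(4) = mex{1} = 0
G(5) = mex{0,0} = 1
G(6) = mex{1,1} = 0
G(7) = mex{0,0,0} = 1
G(8) = mex{1,1,1} = 0
G(9) = mex{0,0,0,0} = 1
G(10) = mex{1,1,1,1} = 0
G(11) = mex{0,0,0,0} = 1
G(12) = mex{1,1,1,1} = 0
G(13) = mex{0,0,0,0} = 1
G(14) = mex{1,1,1,1} = 0
G(15) = mex{0,0,0,0} = 1
G(16) = mex{1,1,1,1} = 0
G(17) = mex{0,0,0,0} = 1
G(18) = mex{1,1,1,1} = 0
G_A(18) = 0.
Heap B, S = {1, 2, 9}:
n : 0 1 2 3 4 5 6 7 8
G : 0 1 2 0 1 2 0 1 2
G_B(8) = 2.
Combined Grundy value = 0 ⊕ 2 = 2.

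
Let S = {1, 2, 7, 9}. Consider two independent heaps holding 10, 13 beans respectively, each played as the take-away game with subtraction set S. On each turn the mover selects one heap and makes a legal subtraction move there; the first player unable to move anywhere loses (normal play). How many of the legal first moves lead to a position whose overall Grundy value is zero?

1

All heaps use S = {1, 2, 7, 9}:
G(0) = 0
G(1) = mex{0} = 1
G(2) = mex{1,0} = 2
G(3) = mex{2,1} = 0
G(4) = mex{0,2} = 1
G(5) = mex{1,0} = 2
G(6) = mex{2,1} = 0
G(7) = mex{0,2,0} = 1
G(8) = mex{1,0,1} = 2
G(9) = mex{2,1,2,0} = 3
G(10) = mex{3,2,0,1} = 4
G(11) = mex{4,3,1,2} = 0
G(12) = mex{0,4,2,0} = 1
G(13) = mex{1,0,0,1} = 2
Heap A: G(10) = 4.
Heap B: G(13) = 2.
Combined Grundy value = 4 ⊕ 2 = 6.
A winning move leaves total XOR = 0, i.e. changes one component's Grundy value g to g ⊕ X where X is the current total.
Heap A: need g' = 4⊕6 = 2. Options: 10−1→G=3, 10−2→G=2, 10−7→G=0, 10−9→G=1. Hits: 1.
Heap B: need g' = 2⊕6 = 4. Options: 13−1→G=1, 13−2→G=0, 13−7→G=0, 13−9→G=1. Hits: 0.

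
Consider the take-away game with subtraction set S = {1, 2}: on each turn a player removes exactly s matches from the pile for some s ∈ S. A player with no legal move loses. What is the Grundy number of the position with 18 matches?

G(0) = 0
G(1) = mex{0} = 1
G(2) = mex{1,0} = 2
G(3) = mex{2,1} = 0
G(4) = mex{0,2} = 1
G(5) = mex{1,0} = 2
G(6) = mex{2,1} = 0
G(7) = mex{0,2} = 1
G(8) = mex{1,0} = 2
G(9) = mex{2,1} = 0
G(10) = mex{0,2} = 1
G(11) = mex{1,0} = 2
G(12) = mex{2,1} = 0
G(13) = mex{0,2} = 1
G(14) = mex{1,0} = 2
G(15) = mex{2,1} = 0
G(16) = mex{0,2} = 1
G(17) = mex{1,0} = 2
G(18) = mex{2,1} = 0

0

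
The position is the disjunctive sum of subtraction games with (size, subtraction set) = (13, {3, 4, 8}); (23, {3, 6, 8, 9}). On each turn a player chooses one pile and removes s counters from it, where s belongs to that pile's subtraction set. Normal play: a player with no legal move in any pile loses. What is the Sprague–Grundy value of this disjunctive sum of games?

3

Pile A, S = {3, 4, 8}:
G(0) = 0
G(1) = mex{} = 0
G(2) = mex{} = 0
G(3) = mex{0} = 1
G(4) = mex{0,0} = 1
G(5) = mex{0,0} = 1
G(6) = mex{1,0} = 2
G(7) = mex{1,1} = 0
G(8) = mex{1,1,0} = 2
G(9) = mex{2,1,0} = 3
G(10) = mex{0,2,0} = 1
G(11) = mex{2,0,1} = 3
G(12) = mex{3,2,1} = 0
G(13) = mex{1,3,1} = 0
G_A(13) = 0.
Pile B, S = {3, 6, 8, 9}:
G(0) = 0
G(1) = mex{} = 0
G(2) = mex{} = 0
G(3) = mex{0} = 1
G(4) = mex{0} = 1
G(5) = mex{0} = 1
G(6) = mex{1,0} = 2
G(7) = mex{1,0} = 2
G(8) = mex{1,0,0} = 2
G(9) = mex{2,1,0,0} = 3
G(10) = mex{2,1,0,0} = 3
G(11) = mex{2,1,1,0} = 3
G(12) = mex{3,2,1,1} = 0
G(13) = mex{3,2,1,1} = 0
G(14) = mex{3,2,2,1} = 0
G(15) = mex{0,3,2,2} = 1
G(16) = mex{0,3,2,2} = 1
G(17) = mex{0,3,3,2} = 1
G(18) = mex{1,0,3,3} = 2
G(19) = mex{1,0,3,3} = 2
G(20) = mex{1,0,0,3} = 2
G(21) = mex{2,1,0,0} = 3
G(22) = mex{2,1,0,0} = 3
G(23) = mex{2,1,1,0} = 3
G_B(23) = 3.
Combined Grundy value = 0 ⊕ 3 = 3.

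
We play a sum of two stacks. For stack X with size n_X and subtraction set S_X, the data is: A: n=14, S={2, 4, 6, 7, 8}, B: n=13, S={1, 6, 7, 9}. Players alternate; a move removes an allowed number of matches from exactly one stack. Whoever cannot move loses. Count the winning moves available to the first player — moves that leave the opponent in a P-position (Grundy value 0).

2

Stack A, S = {2, 4, 6, 7, 8}:
n :  0  1  2  3  4  5  6  7  8  9 10 11 12 13 14
G :  0  0  1  1  2  2  3  3  4  4  0  0  1  1  2
G_A(14) = 2.
Stack B, S = {1, 6, 7, 9}:
G(0) = 0
G(1) = mex{0} = 1
G(2) = mex{1} = 0
G(3) = mex{0} = 1
G(4) = mex{1} = 0
G(5) = mex{0} = 1
G(6) = mex{1,0} = 2
G(7) = mex{2,1,0} = 3
G(8) = mex{3,0,1} = 2
G(9) = mex{2,1,0,0} = 3
G(10) = mex{3,0,1,1} = 2
G(11) = mex{2,1,0,0} = 3
G(12) = mex{3,2,1,1} = 0
G(13) = mex{0,3,2,0} = 1
G_B(13) = 1.
Combined Grundy value = 2 ⊕ 1 = 3.
A winning move leaves total XOR = 0, i.e. changes one component's Grundy value g to g ⊕ X where X is the current total.
Stack A: need g' = 2⊕3 = 1. Options: 14−2→G=1, 14−4→G=0, 14−6→G=4, 14−7→G=3, 14−8→G=3. Hits: 1.
Stack B: need g' = 1⊕3 = 2. Options: 13−1→G=0, 13−6→G=3, 13−7→G=2, 13−9→G=0. Hits: 1.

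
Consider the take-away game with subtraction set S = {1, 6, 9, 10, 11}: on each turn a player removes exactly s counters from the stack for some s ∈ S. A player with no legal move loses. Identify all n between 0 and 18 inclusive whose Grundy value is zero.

n :  0  1  2  3  4  5  6  7  8  9 10 11 12 13 14 15 16 17 18
G :  0  1  0  1  0  1  2  0  1  2  3  2  3  2  3  4  5  3  4
P-positions are exactly the n with G(n) = 0.

0, 2, 4, 7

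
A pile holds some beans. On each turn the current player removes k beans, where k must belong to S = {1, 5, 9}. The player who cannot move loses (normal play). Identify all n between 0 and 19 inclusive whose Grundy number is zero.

G(0) = 0
G(1) = mex{0} = 1
G(2) = mex{1} = 0
G(3) = mex{0} = 1
G(4) = mex{1} = 0
G(5) = mex{0,0} = 1
G(6) = mex{1,1} = 0
G(7) = mex{0,0} = 1
G(8) = mex{1,1} = 0
G(9) = mex{0,0,0} = 1
G(10) = mex{1,1,1} = 0
G(11) = mex{0,0,0} = 1
G(12) = mex{1,1,1} = 0
G(13) = mex{0,0,0} = 1
G(14) = mex{1,1,1} = 0
G(15) = mex{0,0,0} = 1
G(16) = mex{1,1,1} = 0
G(17) = mex{0,0,0} = 1
G(18) = mex{1,1,1} = 0
G(19) = mex{0,0,0} = 1
P-positions are exactly the n with G(n) = 0.

0, 2, 4, 6, 8, 10, 12, 14, 16, 18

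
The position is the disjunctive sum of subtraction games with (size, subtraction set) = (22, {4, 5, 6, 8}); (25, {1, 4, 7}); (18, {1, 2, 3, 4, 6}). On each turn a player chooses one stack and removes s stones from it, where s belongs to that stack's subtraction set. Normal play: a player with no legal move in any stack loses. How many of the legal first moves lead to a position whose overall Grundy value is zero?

Stack A, S = {4, 5, 6, 8}:
G(0) = 0
G(1) = mex{} = 0
G(2) = mex{} = 0
G(3) = mex{} = 0
G(4) = mex{0} = 1
G(5) = mex{0,0} = 1
G(6) = mex{0,0,0} = 1
G(7) = mex{0,0,0} = 1
G(8) = mex{1,0,0,0} = 2
G(9) = mex{1,1,0,0} = 2
G(10) = mex{1,1,1,0} = 2
G(11) = mex{1,1,1,0} = 2
G(12) = mex{2,1,1,1} = 0
G(13) = mex{2,2,1,1} = 0
G(14) = mex{2,2,2,1} = 0
G(15) = mex{2,2,2,1} = 0
G(16) = mex{0,2,2,2} = 1
G(17) = mex{0,0,2,2} = 1
G(18) = mex{0,0,0,2} = 1
G(19) = mex{0,0,0,2} = 1
G(20) = mex{1,0,0,0} = 2
G(21) = mex{1,1,0,0} = 2
G(22) = mex{1,1,1,0} = 2
G_A(22) = 2.
Stack B, S = {1, 4, 7}:
n :  0  1  2  3  4  5  6  7  8  9 10 11 12 13 14 15 16 17 18 19 20 21 22 23 24 25
G :  0  1  0  1  2  0  1  2  0  1  0  1  2  0  1  2  0  1  0  1  2  0  1  2  0  1
G_B(25) = 1.
Stack C, S = {1, 2, 3, 4, 6}:
n :  0  1  2  3  4  5  6  7  8  9 10 11 12 13 14 15 16 17 18
G :  0  1  2  3  4  0  1  2  3  4  0  1  2  3  4  0  1  2  3
G_C(18) = 3.
Combined Grundy value = 2 ⊕ 1 ⊕ 3 = 0.
A winning move leaves total XOR = 0, i.e. changes one component's Grundy value g to g ⊕ X where X is the current total.
Stack A: target g' = 2⊕0 = 2, but every legal move changes the Grundy value (mex property), so 0 moves.
Stack B: target g' = 1⊕0 = 1, but every legal move changes the Grundy value (mex property), so 0 moves.
Stack C: target g' = 3⊕0 = 3, but every legal move changes the Grundy value (mex property), so 0 moves.

0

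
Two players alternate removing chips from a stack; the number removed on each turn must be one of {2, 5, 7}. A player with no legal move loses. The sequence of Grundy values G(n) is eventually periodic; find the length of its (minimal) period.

22

G(0) = 0
G(1) = mex{} = 0
G(2) = mex{0} = 1
G(3) = mex{0} = 1
G(4) = mex{1} = 0
G(5) = mex{1,0} = 2
G(6) = mex{0,0} = 1
G(7) = mex{2,1,0} = 3
G(8) = mex{1,1,0} = 2
G(9) = mex{3,0,1} = 2
G(10) = mex{2,2,1} = 0
G(11) = mex{2,1,0} = 3
G(12) = mex{0,3,2} = 1
G(13) = mex{3,2,1} = 0
G(14) = mex{1,2,3} = 0
G(15) = mex{0,0,2} = 1
G(16) = mex{0,3,2} = 1
G(17) = mex{1,1,0} = 2
G(18) = mex{1,0,3} = 2
G(19) = mex{2,0,1} = 3
G(20) = mex{2,1,0} = 3
G(21) = mex{3,1,0} = 2
G(22) = mex{3,2,1} = 0
G(23) = mex{2,2,1} = 0
G(24) = mex{0,3,2} = 1
G(25) = mex{0,3,2} = 1
G(26) = mex{1,2,3} = 0
G(27) = mex{1,0,3} = 2
G(28) = mex{0,0,2} = 1
G(29) = mex{2,1,0} = 3
G(30) = mex{1,1,0} = 2
G(31) = mex{3,0,1} = 2
G(32) = mex{2,2,1} = 0
G(33) = mex{2,1,0} = 3
G(34) = mex{0,3,2} = 1
G(35) = mex{3,2,1} = 0
G(36) = mex{1,2,3} = 0
G(37) = mex{0,0,2} = 1
G(38) = mex{0,3,2} = 1
G(39) = mex{1,1,0} = 2
G(40) = mex{1,0,3} = 2
G(41) = mex{2,0,1} = 3
G(42) = mex{2,1,0} = 3
G(43) = mex{3,1,0} = 2
G(44) = mex{3,2,1} = 0
G(45) = mex{2,2,1} = 0
G(n+22) = G(n) holds for n = 0,…,6 (a full window of length max(S) = 7), so the sequence is purely periodic with period 22.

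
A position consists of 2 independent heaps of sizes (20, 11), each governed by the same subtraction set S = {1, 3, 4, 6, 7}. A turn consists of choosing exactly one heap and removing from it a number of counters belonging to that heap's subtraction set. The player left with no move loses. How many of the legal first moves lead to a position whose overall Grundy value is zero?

All heaps use S = {1, 3, 4, 6, 7}:
n :  0  1  2  3  4  5  6  7  8  9 10 11 12 13 14 15 16 17 18 19 20
G :  0  1  0  1  2  3  2  3  4  5  0  1  0  1  2  3  2  3  4  5  0
Heap A: G(20) = 0.
Heap B: G(11) = 1.
Combined Grundy value = 0 ⊕ 1 = 1.
A winning move leaves total XOR = 0, i.e. changes one component's Grundy value g to g ⊕ X where X is the current total.
Heap A: need g' = 0⊕1 = 1. Options: 20−1→G=5, 20−3→G=3, 20−4→G=2, 20−6→G=2, 20−7→G=1. Hits: 1.
Heap B: need g' = 1⊕1 = 0. Options: 11−1→G=0, 11−3→G=4, 11−4→G=3, 11−6→G=3, 11−7→G=2. Hits: 1.

2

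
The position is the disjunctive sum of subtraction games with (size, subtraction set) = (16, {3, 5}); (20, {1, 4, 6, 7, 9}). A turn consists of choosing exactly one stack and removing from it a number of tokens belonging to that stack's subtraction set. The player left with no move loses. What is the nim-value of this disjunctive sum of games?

Stack A, S = {3, 5}:
n :  0  1  2  3  4  5  6  7  8  9 10 11 12 13 14 15 16
G :  0  0  0  1  1  1  2  2  0  0  0  1  1  1  2  2  0
G_A(16) = 0.
Stack B, S = {1, 4, 6, 7, 9}:
n :  0  1  2  3  4  5  6  7  8  9 10 11 12 13 14 15 16 17 18 19 20
G :  0  1  0  1  2  0  1  2  3  2  0  1  2  0  1  0  1  2  0  1  2
G_B(20) = 2.
Combined Grundy value = 0 ⊕ 2 = 2.

2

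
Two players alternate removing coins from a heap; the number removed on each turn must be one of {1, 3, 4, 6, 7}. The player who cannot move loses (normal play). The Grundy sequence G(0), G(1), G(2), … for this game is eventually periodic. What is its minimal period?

10

G(0) = 0
G(1) = mex{0} = 1
G(2) = mex{1} = 0
G(3) = mex{0,0} = 1
G(4) = mex{1,1,0} = 2
G(5) = mex{2,0,1} = 3
G(6) = mex{3,1,0,0} = 2
G(7) = mex{2,2,1,1,0} = 3
G(8) = mex{3,3,2,0,1} = 4
G(9) = mex{4,2,3,1,0} = 5
G(10) = mex{5,3,2,2,1} = 0
G(11) = mex{0,4,3,3,2} = 1
G(12) = mex{1,5,4,2,3} = 0
G(13) = mex{0,0,5,3,2} = 1
G(14) = mex{1,1,0,4,3} = 2
G(15) = mex{2,0,1,5,4} = 3
G(16) = mex{3,1,0,0,5} = 2
G(17) = mex{2,2,1,1,0} = 3
G(18) = mex{3,3,2,0,1} = 4
G(19) = mex{4,2,3,1,0} = 5
G(20) = mex{5,3,2,2,1} = 0
G(21) = mex{0,4,3,3,2} = 1
G(n+10) = G(n) holds for n = 0,…,6 (a full window of length max(S) = 7), so the sequence is purely periodic with period 10.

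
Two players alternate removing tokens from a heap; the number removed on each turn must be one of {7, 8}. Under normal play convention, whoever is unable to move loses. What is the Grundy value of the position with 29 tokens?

n :  0  1  2  3  4  5  6  7  8  9 10 11 12 13 14 15 16 17 18 19 20 21 22 23 24 25 26 27 28 29
G :  0  0  0  0  0  0  0  1  1  1  1  1  1  1  2  0  0  0  0  0  0  0  1  1  1  1  1  1  1  2

2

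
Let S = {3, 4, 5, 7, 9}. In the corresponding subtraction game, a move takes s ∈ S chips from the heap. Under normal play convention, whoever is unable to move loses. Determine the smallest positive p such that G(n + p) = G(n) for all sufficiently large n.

G(0) = 0
G(1) = mex{} = 0
G(2) = mex{} = 0
G(3) = mex{0} = 1
G(4) = mex{0,0} = 1
G(5) = mex{0,0,0} = 1
G(6) = mex{1,0,0} = 2
G(7) = mex{1,1,0,0} = 2
G(8) = mex{1,1,1,0} = 2
G(9) = mex{2,1,1,0,0} = 3
G(10) = mex{2,2,1,1,0} = 3
G(11) = mex{2,2,2,1,0} = 3
G(12) = mex{3,2,2,1,1} = 0
G(13) = mex{3,3,2,2,1} = 0
G(14) = mex{3,3,3,2,1} = 0
G(15) = mex{0,3,3,2,2} = 1
G(16) = mex{0,0,3,3,2} = 1
G(17) = mex{0,0,0,3,2} = 1
G(18) = mex{1,0,0,3,3} = 2
G(19) = mex{1,1,0,0,3} = 2
G(20) = mex{1,1,1,0,3} = 2
G(21) = mex{2,1,1,0,0} = 3
G(22) = mex{2,2,1,1,0} = 3
G(23) = mex{2,2,2,1,0} = 3
G(24) = mex{3,2,2,1,1} = 0
G(25) = mex{3,3,2,2,1} = 0
G(n+12) = G(n) holds for n = 0,…,8 (a full window of length max(S) = 9), so the sequence is purely periodic with period 12.

12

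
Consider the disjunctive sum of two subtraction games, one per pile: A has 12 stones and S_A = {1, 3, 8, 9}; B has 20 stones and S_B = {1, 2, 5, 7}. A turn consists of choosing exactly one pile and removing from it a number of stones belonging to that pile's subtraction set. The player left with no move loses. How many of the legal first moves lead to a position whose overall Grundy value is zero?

Pile A, S = {1, 3, 8, 9}:
n :  0  1  2  3  4  5  6  7  8  9 10 11 12
G :  0  1  0  1  0  1  0  1  2  3  2  3  2
G_A(12) = 2.
Pile B, S = {1, 2, 5, 7}:
G(0) = 0
G(1) = mex{0} = 1
G(2) = mex{1,0} = 2
G(3) = mex{2,1} = 0
G(4) = mex{0,2} = 1
G(5) = mex{1,0,0} = 2
G(6) = mex{2,1,1} = 0
G(7) = mex{0,2,2,0} = 1
G(8) = mex{1,0,0,1} = 2
G(9) = mex{2,1,1,2} = 0
G(10) = mex{0,2,2,0} = 1
G(11) = mex{1,0,0,1} = 2
G(12) = mex{2,1,1,2} = 0
G(13) = mex{0,2,2,0} = 1
G(14) = mex{1,0,0,1} = 2
G(15) = mex{2,1,1,2} = 0
G(16) = mex{0,2,2,0} = 1
G(17) = mex{1,0,0,1} = 2
G(18) = mex{2,1,1,2} = 0
G(19) = mex{0,2,2,0} = 1
G(20) = mex{1,0,0,1} = 2
G_B(20) = 2.
Combined Grundy value = 2 ⊕ 2 = 0.
A winning move leaves total XOR = 0, i.e. changes one component's Grundy value g to g ⊕ X where X is the current total.
Pile A: target g' = 2⊕0 = 2, but every legal move changes the Grundy value (mex property), so 0 moves.
Pile B: target g' = 2⊕0 = 2, but every legal move changes the Grundy value (mex property), so 0 moves.

0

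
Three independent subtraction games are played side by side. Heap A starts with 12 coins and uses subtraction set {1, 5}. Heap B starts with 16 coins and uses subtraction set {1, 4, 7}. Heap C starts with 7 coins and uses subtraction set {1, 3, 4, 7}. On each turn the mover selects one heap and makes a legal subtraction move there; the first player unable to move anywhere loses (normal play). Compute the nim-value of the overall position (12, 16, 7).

3

Heap A, S = {1, 5}:
n :  0  1  2  3  4  5  6  7  8  9 10 11 12
G :  0  1  0  1  0  1  0  1  0  1  0  1  0
G_A(12) = 0.
Heap B, S = {1, 4, 7}:
G(0) = 0
G(1) = mex{0} = 1
G(2) = mex{1} = 0
G(3) = mex{0} = 1
G(4) = mex{1,0} = 2
G(5) = mex{2,1} = 0
G(6) = mex{0,0} = 1
G(7) = mex{1,1,0} = 2
G(8) = mex{2,2,1} = 0
G(9) = mex{0,0,0} = 1
G(10) = mex{1,1,1} = 0
G(11) = mex{0,2,2} = 1
G(12) = mex{1,0,0} = 2
G(13) = mex{2,1,1} = 0
G(14) = mex{0,0,2} = 1
G(15) = mex{1,1,0} = 2
G(16) = mex{2,2,1} = 0
G_B(16) = 0.
Heap C, S = {1, 3, 4, 7}:
n : 0 1 2 3 4 5 6 7
G : 0 1 0 1 2 3 2 3
G_C(7) = 3.
Combined Grundy value = 0 ⊕ 0 ⊕ 3 = 3.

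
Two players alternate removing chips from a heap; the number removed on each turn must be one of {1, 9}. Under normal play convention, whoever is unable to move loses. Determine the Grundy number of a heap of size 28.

n :  0  1  2  3  4  5  6  7  8  9 10 11 12 13 14 15 16 17 18 19 20 21 22 23 24 25 26 27 28
G :  0  1  0  1  0  1  0  1  0  1  0  1  0  1  0  1  0  1  0  1  0  1  0  1  0  1  0  1  0

0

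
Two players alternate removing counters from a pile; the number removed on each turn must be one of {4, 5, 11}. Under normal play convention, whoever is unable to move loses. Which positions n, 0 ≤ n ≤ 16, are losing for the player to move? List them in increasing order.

0, 1, 2, 3, 9, 10, 16

G(0) = 0
G(1) = mex{} = 0
G(2) = mex{} = 0
G(3) = mex{} = 0
G(4) = mex{0} = 1
G(5) = mex{0,0} = 1
G(6) = mex{0,0} = 1
G(7) = mex{0,0} = 1
G(8) = mex{1,0} = 2
G(9) = mex{1,1} = 0
G(10) = mex{1,1} = 0
G(11) = mex{1,1,0} = 2
G(12) = mex{2,1,0} = 3
G(13) = mex{0,2,0} = 1
G(14) = mex{0,0,0} = 1
G(15) = mex{2,0,1} = 3
G(16) = mex{3,2,1} = 0
P-positions are exactly the n with G(n) = 0.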